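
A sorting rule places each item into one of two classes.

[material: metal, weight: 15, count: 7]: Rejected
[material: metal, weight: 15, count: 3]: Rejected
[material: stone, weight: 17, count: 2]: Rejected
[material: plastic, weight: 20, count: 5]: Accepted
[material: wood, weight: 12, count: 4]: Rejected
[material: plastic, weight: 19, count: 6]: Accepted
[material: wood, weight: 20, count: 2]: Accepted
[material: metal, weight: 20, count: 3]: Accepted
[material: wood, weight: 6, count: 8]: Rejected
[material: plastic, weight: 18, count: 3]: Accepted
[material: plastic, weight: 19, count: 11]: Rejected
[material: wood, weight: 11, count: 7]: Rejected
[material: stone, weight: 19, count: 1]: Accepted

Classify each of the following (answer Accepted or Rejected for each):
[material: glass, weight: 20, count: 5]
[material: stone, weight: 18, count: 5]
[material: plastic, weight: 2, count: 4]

All 'Accepted' examples share one property — count ≤ 6 AND weight ≥ 18 — and every 'Rejected' example lacks it.
[material: glass, weight: 20, count: 5]: Accepted (count = 5, weight = 20).
[material: stone, weight: 18, count: 5]: Accepted (count = 5, weight = 18).
[material: plastic, weight: 2, count: 4]: Rejected (count = 4, weight = 2).

Accepted, Accepted, Rejected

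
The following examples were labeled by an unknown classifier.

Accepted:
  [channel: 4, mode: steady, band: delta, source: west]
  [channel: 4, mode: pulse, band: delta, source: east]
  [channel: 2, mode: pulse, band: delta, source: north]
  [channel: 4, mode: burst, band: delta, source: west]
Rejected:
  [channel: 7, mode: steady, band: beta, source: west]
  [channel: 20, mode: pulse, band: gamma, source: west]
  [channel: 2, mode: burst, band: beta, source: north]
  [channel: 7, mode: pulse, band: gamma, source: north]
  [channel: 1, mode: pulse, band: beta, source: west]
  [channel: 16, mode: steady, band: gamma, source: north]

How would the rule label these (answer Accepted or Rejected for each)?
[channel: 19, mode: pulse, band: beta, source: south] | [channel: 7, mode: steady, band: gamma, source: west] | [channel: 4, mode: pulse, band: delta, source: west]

Rejected, Rejected, Accepted

'Accepted' ⟺ band is delta.
[channel: 19, mode: pulse, band: beta, source: south]: band is beta, fails this test → Rejected. [channel: 7, mode: steady, band: gamma, source: west]: band is gamma, fails this test → Rejected. [channel: 4, mode: pulse, band: delta, source: west]: band is delta, satisfies this → Accepted.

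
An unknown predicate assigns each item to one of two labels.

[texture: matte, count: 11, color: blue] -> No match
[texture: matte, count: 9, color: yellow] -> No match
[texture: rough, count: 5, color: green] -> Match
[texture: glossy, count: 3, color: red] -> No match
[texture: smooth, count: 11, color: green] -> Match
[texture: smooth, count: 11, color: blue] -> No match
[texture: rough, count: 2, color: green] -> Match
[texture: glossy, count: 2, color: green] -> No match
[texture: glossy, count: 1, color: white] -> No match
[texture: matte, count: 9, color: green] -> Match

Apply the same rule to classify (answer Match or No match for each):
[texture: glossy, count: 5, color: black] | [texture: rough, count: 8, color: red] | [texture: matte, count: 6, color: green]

A rule that fits every label: texture is not glossy AND color is green — true of each 'Match' example, false of each 'No match' one.

No match, No match, Match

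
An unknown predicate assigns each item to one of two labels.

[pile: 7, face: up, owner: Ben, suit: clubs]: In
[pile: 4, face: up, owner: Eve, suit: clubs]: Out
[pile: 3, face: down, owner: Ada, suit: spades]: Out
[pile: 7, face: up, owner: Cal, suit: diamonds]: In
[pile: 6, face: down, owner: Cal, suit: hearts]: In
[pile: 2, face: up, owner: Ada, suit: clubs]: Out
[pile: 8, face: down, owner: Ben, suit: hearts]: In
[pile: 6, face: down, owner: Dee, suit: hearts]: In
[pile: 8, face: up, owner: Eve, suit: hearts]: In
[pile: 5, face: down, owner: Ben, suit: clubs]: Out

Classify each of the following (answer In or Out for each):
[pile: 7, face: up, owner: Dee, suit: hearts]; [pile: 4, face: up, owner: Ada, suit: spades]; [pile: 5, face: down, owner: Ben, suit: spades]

'In' ⟺ pile ≥ 6.

In, Out, Out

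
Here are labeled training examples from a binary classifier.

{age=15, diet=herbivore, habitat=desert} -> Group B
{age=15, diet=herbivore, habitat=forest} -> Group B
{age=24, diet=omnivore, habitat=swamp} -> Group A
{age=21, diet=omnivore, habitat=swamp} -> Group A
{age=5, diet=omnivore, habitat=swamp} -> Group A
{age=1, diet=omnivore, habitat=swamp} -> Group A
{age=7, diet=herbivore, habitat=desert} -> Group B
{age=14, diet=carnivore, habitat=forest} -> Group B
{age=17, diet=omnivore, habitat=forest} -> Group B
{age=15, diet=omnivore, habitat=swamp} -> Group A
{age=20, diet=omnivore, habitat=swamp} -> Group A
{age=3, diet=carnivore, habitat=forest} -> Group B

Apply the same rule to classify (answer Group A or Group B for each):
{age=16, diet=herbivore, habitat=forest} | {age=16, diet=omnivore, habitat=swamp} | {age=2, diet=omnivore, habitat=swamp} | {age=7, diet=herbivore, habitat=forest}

Group B, Group A, Group A, Group B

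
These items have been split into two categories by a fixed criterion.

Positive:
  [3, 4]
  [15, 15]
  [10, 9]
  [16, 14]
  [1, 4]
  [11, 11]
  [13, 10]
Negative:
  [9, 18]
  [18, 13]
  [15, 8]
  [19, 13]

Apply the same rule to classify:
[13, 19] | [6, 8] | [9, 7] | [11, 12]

Negative, Positive, Positive, Positive

'Positive' ⟺ |first − second| ≤ 3.
[13, 19]: Negative (|13−19| = 6). [6, 8]: Positive (|6−8| = 2). [9, 7]: Positive (|9−7| = 2). [11, 12]: Positive (|11−12| = 1).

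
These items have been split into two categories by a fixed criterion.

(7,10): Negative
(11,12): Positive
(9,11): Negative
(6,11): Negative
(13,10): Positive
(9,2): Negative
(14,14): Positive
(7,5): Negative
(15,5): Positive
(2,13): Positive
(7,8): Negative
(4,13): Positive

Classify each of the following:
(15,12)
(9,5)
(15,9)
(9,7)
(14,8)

Positive, Negative, Positive, Negative, Positive

Rule: max ≥ 12. This holds for each 'Positive' example and fails for each 'Negative' one.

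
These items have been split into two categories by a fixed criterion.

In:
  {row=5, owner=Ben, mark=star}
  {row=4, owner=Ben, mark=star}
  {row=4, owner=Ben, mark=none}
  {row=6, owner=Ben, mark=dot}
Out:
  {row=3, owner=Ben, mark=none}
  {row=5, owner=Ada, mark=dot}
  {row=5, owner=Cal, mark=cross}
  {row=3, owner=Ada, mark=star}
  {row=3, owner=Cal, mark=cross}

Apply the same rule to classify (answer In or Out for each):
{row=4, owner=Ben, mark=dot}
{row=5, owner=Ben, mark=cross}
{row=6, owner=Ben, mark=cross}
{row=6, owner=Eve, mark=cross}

In, In, In, Out

The pattern is that an item is 'In' exactly when: owner is Ben AND row ≥ 4.
{row=4, owner=Ben, mark=dot} — owner is Ben, row = 4, hence In.
{row=5, owner=Ben, mark=cross} — owner is Ben, row = 5, hence In.
{row=6, owner=Ben, mark=cross} — owner is Ben, row = 6, hence In.
{row=6, owner=Eve, mark=cross} — owner is Eve, row = 6, hence Out.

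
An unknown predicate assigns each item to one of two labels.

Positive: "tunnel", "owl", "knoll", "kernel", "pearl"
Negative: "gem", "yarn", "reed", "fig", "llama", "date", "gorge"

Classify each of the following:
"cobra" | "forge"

Negative, Negative

Every 'Positive' example satisfies: ends with 'l'. None of the 'Negative' examples do.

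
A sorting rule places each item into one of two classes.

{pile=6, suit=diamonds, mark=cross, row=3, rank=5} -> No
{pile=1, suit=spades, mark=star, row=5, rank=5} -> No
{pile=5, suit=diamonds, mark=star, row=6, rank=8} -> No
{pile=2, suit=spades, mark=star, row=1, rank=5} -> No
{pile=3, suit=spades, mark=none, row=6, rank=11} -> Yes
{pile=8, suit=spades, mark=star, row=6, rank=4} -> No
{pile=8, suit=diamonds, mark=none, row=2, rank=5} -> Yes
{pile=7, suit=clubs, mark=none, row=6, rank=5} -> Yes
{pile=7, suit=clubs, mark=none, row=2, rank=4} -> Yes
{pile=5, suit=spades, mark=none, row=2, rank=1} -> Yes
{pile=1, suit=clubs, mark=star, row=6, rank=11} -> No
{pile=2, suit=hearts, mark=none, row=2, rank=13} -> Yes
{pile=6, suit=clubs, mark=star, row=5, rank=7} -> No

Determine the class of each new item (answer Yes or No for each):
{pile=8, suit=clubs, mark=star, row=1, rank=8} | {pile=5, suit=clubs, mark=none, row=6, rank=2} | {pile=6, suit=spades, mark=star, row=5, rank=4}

No, Yes, No

The distinguishing property — mark is none — holds for all the 'Yes' cases and none of the 'No' cases.
{pile=8, suit=clubs, mark=star, row=1, rank=8} — mark is star, hence No. {pile=5, suit=clubs, mark=none, row=6, rank=2} — mark is none, hence Yes. {pile=6, suit=spades, mark=star, row=5, rank=4} — mark is star, hence No.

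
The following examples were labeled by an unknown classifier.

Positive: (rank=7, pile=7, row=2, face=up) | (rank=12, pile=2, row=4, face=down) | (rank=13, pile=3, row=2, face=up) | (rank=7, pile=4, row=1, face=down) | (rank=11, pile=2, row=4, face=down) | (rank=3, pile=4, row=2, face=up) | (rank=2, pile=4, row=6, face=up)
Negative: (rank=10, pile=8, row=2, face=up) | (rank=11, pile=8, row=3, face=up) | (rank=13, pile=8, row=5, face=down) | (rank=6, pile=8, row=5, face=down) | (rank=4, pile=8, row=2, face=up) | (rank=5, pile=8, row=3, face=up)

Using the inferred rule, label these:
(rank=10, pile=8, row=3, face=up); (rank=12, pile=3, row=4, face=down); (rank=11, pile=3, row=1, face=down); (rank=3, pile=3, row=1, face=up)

The common property of the 'Positive' items is: pile ≤ 7. No 'Negative' item has it.
(rank=10, pile=8, row=3, face=up): pile = 8, fails this test → Negative. (rank=12, pile=3, row=4, face=down): pile = 3, qualifies → Positive. (rank=11, pile=3, row=1, face=down): pile = 3, qualifies → Positive. (rank=3, pile=3, row=1, face=up): pile = 3, qualifies → Positive.

Negative, Positive, Positive, Positive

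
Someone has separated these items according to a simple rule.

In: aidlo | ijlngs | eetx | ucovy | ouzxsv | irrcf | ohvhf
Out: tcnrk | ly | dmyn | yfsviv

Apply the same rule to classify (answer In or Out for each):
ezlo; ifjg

In, In

A rule that fits every label: starts with a vowel — true of each 'In' example, false of each 'Out' one.
ezlo → starts with 'e' → In.
ifjg → starts with 'i' → In.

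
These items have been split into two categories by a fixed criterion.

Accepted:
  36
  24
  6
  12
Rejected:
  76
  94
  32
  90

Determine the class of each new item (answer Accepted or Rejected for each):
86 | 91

The common property of the 'Accepted' items is: multiple of 3 AND at most 36. No 'Rejected' item has it.
86 → 86 = 3·28 + 2, 86 > 36 → Rejected. 91 → 91 = 3·30 + 1, 91 > 36 → Rejected.

Rejected, Rejected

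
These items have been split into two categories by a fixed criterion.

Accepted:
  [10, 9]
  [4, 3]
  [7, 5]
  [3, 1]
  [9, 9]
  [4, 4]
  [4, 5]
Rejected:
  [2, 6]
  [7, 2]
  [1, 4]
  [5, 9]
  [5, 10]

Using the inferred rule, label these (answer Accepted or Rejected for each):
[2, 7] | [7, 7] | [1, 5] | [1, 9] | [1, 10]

The rule appears to be: |first − second| ≤ 2.
[2, 7] — |2−7| = 5, hence Rejected.
[7, 7] — |7−7| = 0, hence Accepted.
[1, 5] — |1−5| = 4, hence Rejected.
[1, 9] — |1−9| = 8, hence Rejected.
[1, 10] — |1−10| = 9, hence Rejected.

Rejected, Accepted, Rejected, Rejected, Rejected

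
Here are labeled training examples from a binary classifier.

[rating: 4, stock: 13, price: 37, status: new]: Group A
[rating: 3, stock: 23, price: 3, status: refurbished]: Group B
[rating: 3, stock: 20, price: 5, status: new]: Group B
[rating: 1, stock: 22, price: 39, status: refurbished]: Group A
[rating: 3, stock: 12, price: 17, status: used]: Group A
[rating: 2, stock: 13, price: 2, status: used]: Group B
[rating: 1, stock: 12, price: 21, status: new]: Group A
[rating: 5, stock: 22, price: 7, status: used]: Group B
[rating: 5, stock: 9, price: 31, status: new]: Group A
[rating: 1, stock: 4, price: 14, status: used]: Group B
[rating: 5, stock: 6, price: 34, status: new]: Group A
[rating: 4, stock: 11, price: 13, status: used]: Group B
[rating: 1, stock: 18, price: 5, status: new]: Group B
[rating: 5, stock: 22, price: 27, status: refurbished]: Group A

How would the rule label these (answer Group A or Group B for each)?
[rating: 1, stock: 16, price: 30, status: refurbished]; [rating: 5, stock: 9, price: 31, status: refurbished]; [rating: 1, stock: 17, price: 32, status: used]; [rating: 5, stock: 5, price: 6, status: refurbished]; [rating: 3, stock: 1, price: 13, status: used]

Group A, Group A, Group A, Group B, Group B

The simplest hypothesis consistent with all the labels is: price ≥ 17.
[rating: 1, stock: 16, price: 30, status: refurbished] → price = 30 → Group A.
[rating: 5, stock: 9, price: 31, status: refurbished] → price = 31 → Group A.
[rating: 1, stock: 17, price: 32, status: used] → price = 32 → Group A.
[rating: 5, stock: 5, price: 6, status: refurbished] → price = 6 → Group B.
[rating: 3, stock: 1, price: 13, status: used] → price = 13 → Group B.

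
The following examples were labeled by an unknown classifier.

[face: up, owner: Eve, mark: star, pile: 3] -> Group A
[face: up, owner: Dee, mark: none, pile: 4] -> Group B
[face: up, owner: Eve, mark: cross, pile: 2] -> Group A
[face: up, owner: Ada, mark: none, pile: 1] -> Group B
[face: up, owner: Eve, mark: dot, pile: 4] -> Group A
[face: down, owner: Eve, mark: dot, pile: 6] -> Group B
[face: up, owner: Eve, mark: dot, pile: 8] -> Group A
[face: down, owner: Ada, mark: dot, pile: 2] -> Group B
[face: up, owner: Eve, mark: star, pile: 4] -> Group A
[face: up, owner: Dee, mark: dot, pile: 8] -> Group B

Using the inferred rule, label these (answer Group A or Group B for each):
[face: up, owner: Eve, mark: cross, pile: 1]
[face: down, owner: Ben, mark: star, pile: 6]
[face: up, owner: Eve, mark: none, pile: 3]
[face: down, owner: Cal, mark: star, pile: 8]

Group A, Group B, Group A, Group B

All 'Group A' examples share one property — owner is Eve AND face is up — and every 'Group B' example lacks it.
[face: up, owner: Eve, mark: cross, pile: 1] → owner is Eve, face is up → Group A. [face: down, owner: Ben, mark: star, pile: 6] → owner is Ben, face is down → Group B. [face: up, owner: Eve, mark: none, pile: 3] → owner is Eve, face is up → Group A. [face: down, owner: Cal, mark: star, pile: 8] → owner is Cal, face is down → Group B.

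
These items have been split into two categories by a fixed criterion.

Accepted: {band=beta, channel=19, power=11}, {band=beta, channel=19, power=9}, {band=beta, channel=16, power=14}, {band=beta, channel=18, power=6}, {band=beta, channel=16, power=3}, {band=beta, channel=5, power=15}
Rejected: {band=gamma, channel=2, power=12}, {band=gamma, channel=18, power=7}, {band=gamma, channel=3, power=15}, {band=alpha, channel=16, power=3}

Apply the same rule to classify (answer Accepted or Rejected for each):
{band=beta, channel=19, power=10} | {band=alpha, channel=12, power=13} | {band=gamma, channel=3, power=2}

'Accepted' ⟺ band is beta.
{band=beta, channel=19, power=10}: Accepted (band is beta).
{band=alpha, channel=12, power=13}: Rejected (band is alpha).
{band=gamma, channel=3, power=2}: Rejected (band is gamma).

Accepted, Rejected, Rejected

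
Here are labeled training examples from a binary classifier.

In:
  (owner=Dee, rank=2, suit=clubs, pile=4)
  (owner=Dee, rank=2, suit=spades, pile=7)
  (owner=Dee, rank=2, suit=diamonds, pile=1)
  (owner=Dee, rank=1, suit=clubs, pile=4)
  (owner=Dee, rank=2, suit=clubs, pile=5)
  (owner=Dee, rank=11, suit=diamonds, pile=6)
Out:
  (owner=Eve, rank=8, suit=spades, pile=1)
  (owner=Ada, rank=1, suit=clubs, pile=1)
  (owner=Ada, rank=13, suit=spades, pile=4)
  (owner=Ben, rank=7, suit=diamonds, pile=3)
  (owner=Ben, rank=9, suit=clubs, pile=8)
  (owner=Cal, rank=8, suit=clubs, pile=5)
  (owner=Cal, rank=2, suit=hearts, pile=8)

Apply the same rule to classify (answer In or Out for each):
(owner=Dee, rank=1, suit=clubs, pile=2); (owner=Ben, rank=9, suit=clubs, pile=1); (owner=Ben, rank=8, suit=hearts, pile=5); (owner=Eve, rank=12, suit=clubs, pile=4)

In, Out, Out, Out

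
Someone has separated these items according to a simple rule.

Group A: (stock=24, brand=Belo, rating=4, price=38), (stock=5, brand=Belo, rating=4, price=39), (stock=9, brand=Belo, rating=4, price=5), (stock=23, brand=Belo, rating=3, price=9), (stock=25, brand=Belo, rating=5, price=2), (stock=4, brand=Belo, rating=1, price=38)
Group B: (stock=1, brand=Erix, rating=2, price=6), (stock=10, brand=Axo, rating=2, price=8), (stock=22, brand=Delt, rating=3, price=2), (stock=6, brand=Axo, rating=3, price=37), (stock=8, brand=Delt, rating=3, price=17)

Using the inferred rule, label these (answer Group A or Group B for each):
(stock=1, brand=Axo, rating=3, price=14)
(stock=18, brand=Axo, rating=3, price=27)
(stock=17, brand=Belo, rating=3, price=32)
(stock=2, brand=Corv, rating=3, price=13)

Checking candidate rules against both groups, what survives is: brand is Belo.
(stock=1, brand=Axo, rating=3, price=14): brand is Axo — lacks this property, so Group B. (stock=18, brand=Axo, rating=3, price=27): brand is Axo — lacks this property, so Group B. (stock=17, brand=Belo, rating=3, price=32): brand is Belo — matches, so Group A. (stock=2, brand=Corv, rating=3, price=13): brand is Corv — lacks this property, so Group B.

Group B, Group B, Group A, Group B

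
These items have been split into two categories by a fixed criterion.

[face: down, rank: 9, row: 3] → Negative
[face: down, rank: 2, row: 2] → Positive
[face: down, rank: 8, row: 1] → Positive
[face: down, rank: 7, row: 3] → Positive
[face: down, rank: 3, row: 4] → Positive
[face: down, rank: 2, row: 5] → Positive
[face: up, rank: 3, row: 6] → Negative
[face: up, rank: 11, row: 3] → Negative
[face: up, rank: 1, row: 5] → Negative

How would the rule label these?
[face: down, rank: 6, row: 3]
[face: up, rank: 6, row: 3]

Every 'Positive' example satisfies: face is down AND rank ≤ 8. None of the 'Negative' examples do.

Positive, Negative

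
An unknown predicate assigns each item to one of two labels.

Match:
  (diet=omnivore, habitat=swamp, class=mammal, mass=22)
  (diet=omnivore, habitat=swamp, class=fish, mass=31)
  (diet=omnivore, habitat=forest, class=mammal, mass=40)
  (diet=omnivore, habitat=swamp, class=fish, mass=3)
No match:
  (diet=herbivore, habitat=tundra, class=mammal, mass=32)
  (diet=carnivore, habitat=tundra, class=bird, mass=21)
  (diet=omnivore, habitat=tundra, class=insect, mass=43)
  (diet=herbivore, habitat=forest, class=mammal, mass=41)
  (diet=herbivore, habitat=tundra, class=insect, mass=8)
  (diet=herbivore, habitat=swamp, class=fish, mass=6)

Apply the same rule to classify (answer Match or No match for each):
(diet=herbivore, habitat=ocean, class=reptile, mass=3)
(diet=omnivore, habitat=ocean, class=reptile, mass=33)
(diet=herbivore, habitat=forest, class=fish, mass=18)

One predicate separates the groups cleanly: diet is omnivore AND mass ≤ 40.
(diet=herbivore, habitat=ocean, class=reptile, mass=3) — diet is herbivore, mass = 3, hence No match. (diet=omnivore, habitat=ocean, class=reptile, mass=33) — diet is omnivore, mass = 33, hence Match. (diet=herbivore, habitat=forest, class=fish, mass=18) — diet is herbivore, mass = 18, hence No match.

No match, Match, No match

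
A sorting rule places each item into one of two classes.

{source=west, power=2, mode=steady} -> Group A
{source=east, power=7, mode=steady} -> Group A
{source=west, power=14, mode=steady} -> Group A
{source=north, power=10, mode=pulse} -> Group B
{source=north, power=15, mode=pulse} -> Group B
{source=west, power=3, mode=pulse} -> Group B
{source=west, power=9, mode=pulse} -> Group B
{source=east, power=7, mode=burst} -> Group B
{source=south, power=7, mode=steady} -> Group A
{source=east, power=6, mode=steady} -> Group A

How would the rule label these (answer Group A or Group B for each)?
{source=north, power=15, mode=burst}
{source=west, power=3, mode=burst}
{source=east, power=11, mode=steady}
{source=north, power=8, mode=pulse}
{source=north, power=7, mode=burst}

'Group A' ⟺ mode is steady.
{source=north, power=15, mode=burst}: mode is burst, fails the rule → Group B. {source=west, power=3, mode=burst}: mode is burst, fails the rule → Group B. {source=east, power=11, mode=steady}: mode is steady, fits → Group A. {source=north, power=8, mode=pulse}: mode is pulse, fails the rule → Group B. {source=north, power=7, mode=burst}: mode is burst, fails the rule → Group B.

Group B, Group B, Group A, Group B, Group B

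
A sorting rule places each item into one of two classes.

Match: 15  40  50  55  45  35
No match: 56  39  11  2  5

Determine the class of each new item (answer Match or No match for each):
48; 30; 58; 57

A rule that fits every label: multiple of 5 AND at least 11 — true of each 'Match' example, false of each 'No match' one.

No match, Match, No match, No match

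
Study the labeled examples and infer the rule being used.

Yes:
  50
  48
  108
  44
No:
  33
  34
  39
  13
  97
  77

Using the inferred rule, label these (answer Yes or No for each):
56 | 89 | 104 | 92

The rule appears to be: even AND at least 39.
Yes: 56, since 56 is even, 56 ≥ 39.
No: 89, since 89 is odd, 89 ≥ 39.
Yes: 104, since 104 is even, 104 ≥ 39.
Yes: 92, since 92 is even, 92 ≥ 39.

Yes, No, Yes, Yes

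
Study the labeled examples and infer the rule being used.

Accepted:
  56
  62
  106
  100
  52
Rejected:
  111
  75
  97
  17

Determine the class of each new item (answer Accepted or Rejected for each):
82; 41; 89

Accepted, Rejected, Rejected

A rule that fits every label: even — true of each 'Accepted' example, false of each 'Rejected' one.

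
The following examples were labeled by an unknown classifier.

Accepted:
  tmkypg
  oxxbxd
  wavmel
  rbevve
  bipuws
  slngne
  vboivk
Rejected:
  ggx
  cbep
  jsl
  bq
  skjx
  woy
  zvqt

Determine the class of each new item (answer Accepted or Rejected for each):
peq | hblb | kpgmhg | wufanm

Rejected, Rejected, Accepted, Accepted

All 'Accepted' examples share one property — length 6 — and every 'Rejected' example lacks it.
Rejected: peq, since length 3.
Rejected: hblb, since length 4.
Accepted: kpgmhg, since length 6.
Accepted: wufanm, since length 6.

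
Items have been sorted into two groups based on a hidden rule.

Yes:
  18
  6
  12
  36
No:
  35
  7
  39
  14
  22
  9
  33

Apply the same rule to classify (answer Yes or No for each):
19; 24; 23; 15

No, Yes, No, No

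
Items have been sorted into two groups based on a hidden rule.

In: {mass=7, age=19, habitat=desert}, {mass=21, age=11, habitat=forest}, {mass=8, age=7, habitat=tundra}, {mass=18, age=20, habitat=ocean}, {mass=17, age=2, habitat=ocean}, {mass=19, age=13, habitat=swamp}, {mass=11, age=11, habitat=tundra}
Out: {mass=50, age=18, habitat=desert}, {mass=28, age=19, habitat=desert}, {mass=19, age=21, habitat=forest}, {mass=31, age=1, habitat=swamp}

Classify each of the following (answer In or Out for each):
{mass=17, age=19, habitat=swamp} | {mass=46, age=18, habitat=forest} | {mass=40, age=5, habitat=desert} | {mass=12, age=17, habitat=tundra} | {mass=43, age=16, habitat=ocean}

The simplest hypothesis consistent with all the labels is: mass ≤ 21 AND age ≤ 20.
In: {mass=17, age=19, habitat=swamp}, since mass = 17, age = 19. Out: {mass=46, age=18, habitat=forest}, since mass = 46, age = 18. Out: {mass=40, age=5, habitat=desert}, since mass = 40, age = 5. In: {mass=12, age=17, habitat=tundra}, since mass = 12, age = 17. Out: {mass=43, age=16, habitat=ocean}, since mass = 43, age = 16.

In, Out, Out, In, Out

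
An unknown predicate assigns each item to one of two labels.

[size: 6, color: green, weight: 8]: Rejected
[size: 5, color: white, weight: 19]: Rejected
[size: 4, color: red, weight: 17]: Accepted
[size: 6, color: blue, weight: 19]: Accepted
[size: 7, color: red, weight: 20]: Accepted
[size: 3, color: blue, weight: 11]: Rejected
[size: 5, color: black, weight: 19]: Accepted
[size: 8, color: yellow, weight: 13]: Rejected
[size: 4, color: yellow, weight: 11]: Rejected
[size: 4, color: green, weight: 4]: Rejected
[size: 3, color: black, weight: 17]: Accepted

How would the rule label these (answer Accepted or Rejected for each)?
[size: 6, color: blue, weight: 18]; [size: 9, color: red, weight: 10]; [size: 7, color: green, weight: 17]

Accepted, Rejected, Accepted

All 'Accepted' examples share one property — color is not white AND weight ≥ 17 — and every 'Rejected' example lacks it.
Accepted: [size: 6, color: blue, weight: 18], since color is blue, weight = 18. Rejected: [size: 9, color: red, weight: 10], since color is red, weight = 10. Accepted: [size: 7, color: green, weight: 17], since color is green, weight = 17.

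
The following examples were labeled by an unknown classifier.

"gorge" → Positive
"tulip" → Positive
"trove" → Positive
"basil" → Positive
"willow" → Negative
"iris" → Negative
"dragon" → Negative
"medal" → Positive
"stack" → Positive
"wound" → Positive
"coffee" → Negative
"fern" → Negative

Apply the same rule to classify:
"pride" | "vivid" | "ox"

The pattern is that an item is 'Positive' exactly when: odd length.
Positive: "pride", since length 5. Positive: "vivid", since length 5. Negative: "ox", since length 2.

Positive, Positive, Negative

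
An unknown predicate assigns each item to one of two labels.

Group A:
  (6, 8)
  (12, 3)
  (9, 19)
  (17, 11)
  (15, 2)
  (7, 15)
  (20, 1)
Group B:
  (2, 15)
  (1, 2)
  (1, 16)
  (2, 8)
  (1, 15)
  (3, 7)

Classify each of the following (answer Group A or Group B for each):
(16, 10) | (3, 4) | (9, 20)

The classifier is using: first ≥ 6.
(16, 10) → first 16 → Group A.
(3, 4) → first 3 → Group B.
(9, 20) → first 9 → Group A.

Group A, Group B, Group A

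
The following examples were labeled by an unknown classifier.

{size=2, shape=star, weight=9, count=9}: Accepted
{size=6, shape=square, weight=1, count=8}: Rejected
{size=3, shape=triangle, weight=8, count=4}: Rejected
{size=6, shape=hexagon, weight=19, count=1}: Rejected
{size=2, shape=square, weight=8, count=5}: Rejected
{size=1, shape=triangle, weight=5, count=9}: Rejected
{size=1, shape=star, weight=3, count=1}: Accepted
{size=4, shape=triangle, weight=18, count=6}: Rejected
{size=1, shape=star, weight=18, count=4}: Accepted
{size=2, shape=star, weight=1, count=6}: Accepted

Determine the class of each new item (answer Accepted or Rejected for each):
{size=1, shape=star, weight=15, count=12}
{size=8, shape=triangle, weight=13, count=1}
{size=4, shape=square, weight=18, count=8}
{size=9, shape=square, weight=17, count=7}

Accepted, Rejected, Rejected, Rejected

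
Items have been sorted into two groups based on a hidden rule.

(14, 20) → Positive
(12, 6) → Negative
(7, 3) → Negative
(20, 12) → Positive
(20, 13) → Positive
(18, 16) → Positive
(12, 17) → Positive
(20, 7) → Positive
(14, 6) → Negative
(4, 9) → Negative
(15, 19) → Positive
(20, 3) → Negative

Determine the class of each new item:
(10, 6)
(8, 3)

Negative, Negative

The pattern is that an item is 'Positive' exactly when: sum ≥ 27.
(10, 6): Negative (10+6 = 16). (8, 3): Negative (8+3 = 11).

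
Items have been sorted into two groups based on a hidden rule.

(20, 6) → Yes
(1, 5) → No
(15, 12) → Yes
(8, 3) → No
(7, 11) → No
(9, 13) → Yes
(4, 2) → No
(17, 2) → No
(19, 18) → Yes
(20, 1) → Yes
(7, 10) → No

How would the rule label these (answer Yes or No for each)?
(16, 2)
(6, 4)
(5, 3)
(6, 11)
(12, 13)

No, No, No, No, Yes

The simplest hypothesis consistent with all the labels is: sum ≥ 21.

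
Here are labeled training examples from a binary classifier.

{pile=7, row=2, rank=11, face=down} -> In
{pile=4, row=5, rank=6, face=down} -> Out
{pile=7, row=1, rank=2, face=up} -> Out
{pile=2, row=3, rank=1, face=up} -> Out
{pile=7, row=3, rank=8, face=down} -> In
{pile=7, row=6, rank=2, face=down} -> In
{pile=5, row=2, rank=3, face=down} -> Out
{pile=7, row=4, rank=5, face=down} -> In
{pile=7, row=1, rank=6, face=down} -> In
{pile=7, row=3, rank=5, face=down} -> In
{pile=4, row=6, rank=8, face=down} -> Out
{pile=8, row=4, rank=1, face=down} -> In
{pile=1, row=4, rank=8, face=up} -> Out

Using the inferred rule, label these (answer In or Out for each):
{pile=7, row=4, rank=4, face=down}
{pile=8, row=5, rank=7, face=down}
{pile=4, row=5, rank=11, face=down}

In, In, Out

'In' ⟺ face is down AND pile ≥ 7.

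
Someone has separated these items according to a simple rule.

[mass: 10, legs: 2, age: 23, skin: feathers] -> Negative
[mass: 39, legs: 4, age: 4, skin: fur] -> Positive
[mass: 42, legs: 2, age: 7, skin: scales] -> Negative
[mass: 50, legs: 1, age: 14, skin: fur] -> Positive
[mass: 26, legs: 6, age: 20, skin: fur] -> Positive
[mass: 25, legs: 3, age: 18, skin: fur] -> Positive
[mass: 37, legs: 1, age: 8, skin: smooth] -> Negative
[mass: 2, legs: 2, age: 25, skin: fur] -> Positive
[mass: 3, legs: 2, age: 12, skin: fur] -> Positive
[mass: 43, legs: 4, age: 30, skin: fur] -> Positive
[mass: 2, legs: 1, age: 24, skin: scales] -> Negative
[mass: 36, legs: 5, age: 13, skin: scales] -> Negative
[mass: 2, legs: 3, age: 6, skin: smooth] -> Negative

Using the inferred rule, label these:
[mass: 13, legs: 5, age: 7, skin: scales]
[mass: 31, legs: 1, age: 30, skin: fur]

Every 'Positive' example satisfies: skin is fur. None of the 'Negative' examples do.

Negative, Positive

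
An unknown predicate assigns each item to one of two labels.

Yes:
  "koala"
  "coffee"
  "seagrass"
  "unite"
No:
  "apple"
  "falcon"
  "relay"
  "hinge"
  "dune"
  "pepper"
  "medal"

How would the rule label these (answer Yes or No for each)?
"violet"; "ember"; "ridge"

Yes, No, No

The classifier is using: has ≥ 3 vowels.
"violet" — 3 vowels, hence Yes.
"ember" — 2 vowels, hence No.
"ridge" — 2 vowels, hence No.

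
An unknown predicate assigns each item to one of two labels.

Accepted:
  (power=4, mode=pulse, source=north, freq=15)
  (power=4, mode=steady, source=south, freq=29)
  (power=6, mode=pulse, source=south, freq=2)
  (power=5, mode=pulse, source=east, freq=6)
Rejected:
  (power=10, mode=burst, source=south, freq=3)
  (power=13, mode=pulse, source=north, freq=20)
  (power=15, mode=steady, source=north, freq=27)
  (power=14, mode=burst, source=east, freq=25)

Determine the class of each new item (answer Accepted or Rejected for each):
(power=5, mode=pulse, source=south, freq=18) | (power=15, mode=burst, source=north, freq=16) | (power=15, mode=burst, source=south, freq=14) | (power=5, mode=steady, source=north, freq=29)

The rule appears to be: power ≤ 6.
(power=5, mode=pulse, source=south, freq=18): Accepted (power = 5). (power=15, mode=burst, source=north, freq=16): Rejected (power = 15). (power=15, mode=burst, source=south, freq=14): Rejected (power = 15). (power=5, mode=steady, source=north, freq=29): Accepted (power = 5).

Accepted, Rejected, Rejected, Accepted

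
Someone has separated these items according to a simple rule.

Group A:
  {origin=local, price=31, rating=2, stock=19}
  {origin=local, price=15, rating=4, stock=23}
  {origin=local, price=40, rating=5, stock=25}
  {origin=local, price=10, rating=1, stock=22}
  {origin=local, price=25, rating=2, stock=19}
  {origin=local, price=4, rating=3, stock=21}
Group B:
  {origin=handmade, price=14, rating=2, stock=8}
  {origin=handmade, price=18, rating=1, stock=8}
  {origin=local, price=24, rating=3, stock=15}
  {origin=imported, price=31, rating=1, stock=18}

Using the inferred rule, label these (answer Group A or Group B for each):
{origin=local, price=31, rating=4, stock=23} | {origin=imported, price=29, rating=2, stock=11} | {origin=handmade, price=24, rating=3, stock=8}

All 'Group A' examples share one property — stock ≥ 19 — and every 'Group B' example lacks it.
{origin=local, price=31, rating=4, stock=23} — stock = 23, hence Group A. {origin=imported, price=29, rating=2, stock=11} — stock = 11, hence Group B. {origin=handmade, price=24, rating=3, stock=8} — stock = 8, hence Group B.

Group A, Group B, Group B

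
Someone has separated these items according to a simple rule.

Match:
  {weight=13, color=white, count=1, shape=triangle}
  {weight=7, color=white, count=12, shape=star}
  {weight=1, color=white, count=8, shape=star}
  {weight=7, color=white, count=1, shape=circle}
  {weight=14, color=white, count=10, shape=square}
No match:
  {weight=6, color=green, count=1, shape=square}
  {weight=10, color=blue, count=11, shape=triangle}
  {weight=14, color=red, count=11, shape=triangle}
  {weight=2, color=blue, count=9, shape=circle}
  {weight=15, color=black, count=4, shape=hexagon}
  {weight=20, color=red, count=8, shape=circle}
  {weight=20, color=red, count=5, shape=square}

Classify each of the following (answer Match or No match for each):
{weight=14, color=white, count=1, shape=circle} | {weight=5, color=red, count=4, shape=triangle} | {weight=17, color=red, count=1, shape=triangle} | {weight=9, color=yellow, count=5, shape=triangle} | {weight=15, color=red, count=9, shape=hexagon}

All 'Match' examples share one property — color is white — and every 'No match' example lacks it.
Match: {weight=14, color=white, count=1, shape=circle}, since color is white. No match: {weight=5, color=red, count=4, shape=triangle}, since color is red. No match: {weight=17, color=red, count=1, shape=triangle}, since color is red. No match: {weight=9, color=yellow, count=5, shape=triangle}, since color is yellow. No match: {weight=15, color=red, count=9, shape=hexagon}, since color is red.

Match, No match, No match, No match, No match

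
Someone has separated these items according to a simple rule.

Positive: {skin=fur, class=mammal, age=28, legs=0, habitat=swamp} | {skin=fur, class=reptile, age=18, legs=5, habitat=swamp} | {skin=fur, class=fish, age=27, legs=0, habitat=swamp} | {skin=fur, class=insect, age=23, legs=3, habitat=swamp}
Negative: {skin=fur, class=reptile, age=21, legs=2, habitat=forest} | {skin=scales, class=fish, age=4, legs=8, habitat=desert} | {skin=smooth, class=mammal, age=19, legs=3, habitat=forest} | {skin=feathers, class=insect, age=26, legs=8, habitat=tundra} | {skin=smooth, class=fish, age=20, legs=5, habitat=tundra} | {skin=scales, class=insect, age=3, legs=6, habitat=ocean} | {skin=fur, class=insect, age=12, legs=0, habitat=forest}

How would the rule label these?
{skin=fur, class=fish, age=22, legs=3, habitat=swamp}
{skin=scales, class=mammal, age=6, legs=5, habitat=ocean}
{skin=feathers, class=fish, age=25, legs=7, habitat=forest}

Positive, Negative, Negative

All 'Positive' examples share one property — habitat is swamp — and every 'Negative' example lacks it.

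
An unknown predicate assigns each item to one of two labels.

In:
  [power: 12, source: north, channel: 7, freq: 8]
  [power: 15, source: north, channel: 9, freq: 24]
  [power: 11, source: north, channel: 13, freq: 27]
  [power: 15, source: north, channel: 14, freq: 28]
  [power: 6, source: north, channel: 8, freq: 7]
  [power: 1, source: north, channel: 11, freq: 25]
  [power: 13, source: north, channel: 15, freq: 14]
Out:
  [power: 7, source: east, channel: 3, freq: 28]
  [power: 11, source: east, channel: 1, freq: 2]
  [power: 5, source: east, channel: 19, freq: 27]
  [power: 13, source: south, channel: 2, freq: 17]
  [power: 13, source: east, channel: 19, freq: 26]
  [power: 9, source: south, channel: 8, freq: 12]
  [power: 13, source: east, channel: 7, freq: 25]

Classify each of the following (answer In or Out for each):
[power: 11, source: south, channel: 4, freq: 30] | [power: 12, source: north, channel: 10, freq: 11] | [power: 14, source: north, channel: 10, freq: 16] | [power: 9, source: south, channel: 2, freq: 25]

Out, In, In, Out

All 'In' examples share one property — source is north — and every 'Out' example lacks it.
[power: 11, source: south, channel: 4, freq: 30]: Out (source is south).
[power: 12, source: north, channel: 10, freq: 11]: In (source is north).
[power: 14, source: north, channel: 10, freq: 16]: In (source is north).
[power: 9, source: south, channel: 2, freq: 25]: Out (source is south).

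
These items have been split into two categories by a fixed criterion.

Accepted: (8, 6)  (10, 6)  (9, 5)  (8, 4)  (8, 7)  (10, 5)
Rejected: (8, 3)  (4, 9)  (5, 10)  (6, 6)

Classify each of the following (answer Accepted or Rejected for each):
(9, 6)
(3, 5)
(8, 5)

The simplest hypothesis consistent with all the labels is: first > second AND sum ≥ 12.
Accepted: (9, 6), since 9 > 6, 9+6 = 15.
Rejected: (3, 5), since 3 < 5, 3+5 = 8.
Accepted: (8, 5), since 8 > 5, 8+5 = 13.

Accepted, Rejected, Accepted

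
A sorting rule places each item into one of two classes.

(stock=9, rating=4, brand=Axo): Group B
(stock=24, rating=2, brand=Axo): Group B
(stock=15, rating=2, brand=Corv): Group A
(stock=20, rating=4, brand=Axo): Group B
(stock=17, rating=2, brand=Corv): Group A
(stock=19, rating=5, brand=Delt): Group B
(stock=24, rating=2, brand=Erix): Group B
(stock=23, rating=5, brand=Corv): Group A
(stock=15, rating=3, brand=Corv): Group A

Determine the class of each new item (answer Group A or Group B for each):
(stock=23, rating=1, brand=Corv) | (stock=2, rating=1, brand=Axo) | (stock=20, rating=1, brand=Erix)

The distinguishing property — brand is Corv — holds for all the 'Group A' cases and none of the 'Group B' cases.
(stock=23, rating=1, brand=Corv) — brand is Corv, hence Group A. (stock=2, rating=1, brand=Axo) — brand is Axo, hence Group B. (stock=20, rating=1, brand=Erix) — brand is Erix, hence Group B.

Group A, Group B, Group B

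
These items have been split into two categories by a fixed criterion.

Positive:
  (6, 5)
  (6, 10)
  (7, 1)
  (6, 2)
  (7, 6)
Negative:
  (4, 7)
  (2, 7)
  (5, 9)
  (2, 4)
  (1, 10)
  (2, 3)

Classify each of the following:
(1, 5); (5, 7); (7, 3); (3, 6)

The pattern is that an item is 'Positive' exactly when: first ≥ 6.
(1, 5): first 1, does not fit → Negative. (5, 7): first 5, does not fit → Negative. (7, 3): first 7, qualifies → Positive. (3, 6): first 3, does not fit → Negative.

Negative, Negative, Positive, Negative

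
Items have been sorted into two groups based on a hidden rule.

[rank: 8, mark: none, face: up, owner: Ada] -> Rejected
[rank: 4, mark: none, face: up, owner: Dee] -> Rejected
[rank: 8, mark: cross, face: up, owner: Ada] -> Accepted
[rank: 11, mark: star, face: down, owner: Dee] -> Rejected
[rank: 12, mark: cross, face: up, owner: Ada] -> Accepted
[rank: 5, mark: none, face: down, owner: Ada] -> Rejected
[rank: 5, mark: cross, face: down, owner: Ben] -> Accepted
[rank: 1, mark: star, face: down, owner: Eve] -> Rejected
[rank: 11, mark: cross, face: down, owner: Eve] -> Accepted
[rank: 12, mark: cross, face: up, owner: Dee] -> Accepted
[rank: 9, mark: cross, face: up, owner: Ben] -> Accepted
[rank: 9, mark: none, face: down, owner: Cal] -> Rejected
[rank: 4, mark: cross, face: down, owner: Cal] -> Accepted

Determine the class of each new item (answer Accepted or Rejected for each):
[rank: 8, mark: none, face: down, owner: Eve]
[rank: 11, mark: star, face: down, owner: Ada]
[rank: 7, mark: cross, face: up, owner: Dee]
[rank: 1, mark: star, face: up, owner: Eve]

Rejected, Rejected, Accepted, Rejected

Looking at the examples, the only property every 'Accepted' case has and every 'Rejected' case lacks is: mark is cross.
[rank: 8, mark: none, face: down, owner: Eve]: mark is none — does not pass, so Rejected. [rank: 11, mark: star, face: down, owner: Ada]: mark is star — does not pass, so Rejected. [rank: 7, mark: cross, face: up, owner: Dee]: mark is cross — has this property, so Accepted. [rank: 1, mark: star, face: up, owner: Eve]: mark is star — does not pass, so Rejected.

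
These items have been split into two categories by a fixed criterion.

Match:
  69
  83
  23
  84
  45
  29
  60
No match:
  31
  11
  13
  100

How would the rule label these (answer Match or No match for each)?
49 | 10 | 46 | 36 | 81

Match, No match, Match, Match, Match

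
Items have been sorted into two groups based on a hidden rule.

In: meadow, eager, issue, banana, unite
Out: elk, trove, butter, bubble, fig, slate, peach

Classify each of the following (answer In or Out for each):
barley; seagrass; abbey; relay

Out, In, Out, Out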